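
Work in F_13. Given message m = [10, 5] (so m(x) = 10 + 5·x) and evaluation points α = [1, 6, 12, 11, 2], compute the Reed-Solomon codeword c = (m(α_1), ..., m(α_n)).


c = [2, 1, 5, 0, 7]

Message polynomial: m(x) = 10 + 5·x (mod 13).
For each evaluation point α_i, compute m(α_i) mod 13:
  α_1 = 1: Horner steps 5 → 2, so m(1) = 2.
  α_2 = 6: Horner steps 5 → 1, so m(6) = 1.
  α_3 = 12: Horner steps 5 → 5, so m(12) = 5.
  α_4 = 11: Horner steps 5 → 0, so m(11) = 0.
  α_5 = 2: Horner steps 5 → 7, so m(2) = 7.
Codeword c = [2, 1, 5, 0, 7] ∈ F_13^5.


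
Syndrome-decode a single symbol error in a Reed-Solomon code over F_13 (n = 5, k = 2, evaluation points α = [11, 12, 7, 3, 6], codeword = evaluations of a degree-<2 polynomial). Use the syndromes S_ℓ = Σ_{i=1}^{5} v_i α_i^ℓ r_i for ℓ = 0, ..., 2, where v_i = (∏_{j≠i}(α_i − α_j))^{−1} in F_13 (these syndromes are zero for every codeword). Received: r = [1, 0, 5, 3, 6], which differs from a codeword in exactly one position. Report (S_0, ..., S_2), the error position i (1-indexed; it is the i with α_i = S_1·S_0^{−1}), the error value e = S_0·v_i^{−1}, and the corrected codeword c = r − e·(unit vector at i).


S = (12, 10, 4), error at position 4, error magnitude e = 7, c = [1, 0, 5, 9, 6].

Step 1: column multipliers v_i = (∏_{j≠i}(α_i − α_j))^{−1} mod 13.
  i = 1 (α = 11): (11−12)(11−7)(11−3)(11−6) = (−1)·4·8·5 = −160 ≡ 9, so v_1 = 9^{−1} = 3 (mod 13).
  i = 2 (α = 12): (12−11)(12−7)(12−3)(12−6) = 1·5·9·6 = 270 ≡ 10, so v_2 = 10^{−1} = 4 (mod 13).
  i = 3 (α = 7): (7−11)(7−12)(7−3)(7−6) = (−4)·(−5)·4·1 = 80 ≡ 2, so v_3 = 2^{−1} = 7 (mod 13).
  i = 4 (α = 3): (3−11)(3−12)(3−7)(3−6) = (−8)·(−9)·(−4)·(−3) = 864 ≡ 6, so v_4 = 6^{−1} = 11 (mod 13).
  i = 5 (α = 6): (6−11)(6−12)(6−7)(6−3) = (−5)·(−6)·(−1)·3 = −90 ≡ 1, so v_5 = 1^{−1} = 1 (mod 13).
  v = [3, 4, 7, 11, 1].
Step 2: syndromes of r = [1, 0, 5, 3, 6] (all sums mod 13).
  S_0 = Σ v_i r_i = 3·1 + 4·0 + 7·5 + 11·3 + 1·6 = 77 ≡ 12.
  S_1 = Σ v_i α_i r_i = 3·11·1 + 4·12·0 + 7·7·5 + 11·3·3 + 1·6·6 = 413 ≡ 10.
  α_i^2 mod 13 = [4, 1, 10, 9, 10].
  S_2 = Σ v_i α_i^2 r_i = 3·4·1 + 4·1·0 + 7·10·5 + 11·9·3 + 1·10·6 = 719 ≡ 4.
  S = (12, 10, 4) ≠ 0, so r is not a codeword (an error is present).
Step 3: locate the error. For a single error e at position i, S_ℓ = v_i·e·α_i^ℓ, so α_err = S_1/S_0.
  S_0^{−1} = 12^{−1} = 12 (mod 13), so α_err = 10·12 = 120 ≡ 3 = α_4. Error position i = 4.
  Consistency check: S_2/S_1 = 4·4 = 16 ≡ 3 = α_err ✓ (single-error assumption holds).
Step 4: error magnitude e = S_0/v_4 = S_0·∏_{j≠4}(α_4 − α_j) = 12·6 = 72 ≡ 7 (mod 13).
Step 5: correct position 4: c_4 = r_4 − e = 3 − 7 ≡ 9 (mod 13). Hence c = [1, 0, 5, 9, 6].
  Check: interpolating c through the α_i gives m(x) = 12 + 12·x (degree < 2) with m(α_i) = c_i for every i, so c is indeed a codeword.


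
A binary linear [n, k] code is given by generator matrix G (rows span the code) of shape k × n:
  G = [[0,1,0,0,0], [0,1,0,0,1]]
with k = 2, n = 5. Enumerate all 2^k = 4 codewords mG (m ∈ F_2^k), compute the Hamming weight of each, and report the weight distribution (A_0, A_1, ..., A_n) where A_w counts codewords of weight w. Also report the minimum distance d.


Weight distribution: A_0 = 1, A_1 = 2, A_2 = 1. Minimum distance d = 1.

Enumerate all 2^2 = 4 messages m ∈ F_2^2.
For each, compute codeword c = mG in F_2^5, then tally its weight.
  m = 00 → c = 00000, weight = 0.
  m = 10 → c = 01000, weight = 1.
  m = 01 → c = 01001, weight = 2.
  m = 11 → c = 00001, weight = 1.
Tally weights:
  weight 0: 1 codewords.
  weight 1: 2 codewords.
  weight 2: 1 codewords.
Minimum distance d = smallest w > 0 with A_w > 0 = 1.
Sanity: Σ A_w = 4 = 2^2 = 4 ✓.


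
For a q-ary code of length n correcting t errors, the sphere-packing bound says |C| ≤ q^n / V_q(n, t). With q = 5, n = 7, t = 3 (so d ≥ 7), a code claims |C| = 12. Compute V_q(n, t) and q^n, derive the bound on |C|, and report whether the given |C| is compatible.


V_q(n, t) = 2605, q^n = 78125, Hamming bound = 29, |C| = 12 ≤ bound (satisfied).

Step 1: Compute V_q(n, t) = Σ_{j=0}^3 C(n, j) (q−1)^j.
  j = 0: C(7,0)·(4)^0 = 1·1 = 1.
  j = 1: C(7,1)·(4)^1 = 7·4 = 28.
  j = 2: C(7,2)·(4)^2 = 21·16 = 336.
  j = 3: C(7,3)·(4)^3 = 35·64 = 2240.
  V_q(n, t) = 1 + 28 + 336 + 2240 = 2605.
Step 2: q^n = 5^7 = 78125.
Step 3: Hamming bound ⌊q^n / V_q(n,t)⌋ = ⌊78125/2605⌋ = 29.
Step 4: Compare |C| = 12 to 29: satisfied.
The claimed |C| lies below the Hamming bound.


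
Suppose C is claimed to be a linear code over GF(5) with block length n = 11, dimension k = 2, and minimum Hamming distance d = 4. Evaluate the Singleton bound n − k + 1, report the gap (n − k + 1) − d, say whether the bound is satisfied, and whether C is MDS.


Singleton RHS = n − k + 1 = 10, slack = 6, bound satisfied, not MDS.

Singleton bound: d ≤ n − k + 1.
Here n = 11, k = 2, so n − k + 1 = 10.
Given d = 4, check d ≤ 10: YES.
Slack = (n − k + 1) − d = 6.
The code is NOT MDS (slack = 6 > 0).
Description: the claimed parameters are [11, 2, 4]_5; such a code would be non-MDS.


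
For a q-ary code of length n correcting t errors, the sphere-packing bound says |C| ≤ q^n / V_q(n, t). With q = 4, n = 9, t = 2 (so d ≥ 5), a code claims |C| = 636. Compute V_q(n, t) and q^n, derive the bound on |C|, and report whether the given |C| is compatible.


V_q(n, t) = 352, q^n = 262144, Hamming bound = 744, |C| = 636 ≤ bound (satisfied).

Step 1: Compute V_q(n, t) = Σ_{j=0}^2 C(n, j) (q−1)^j.
  j = 0: C(9,0)·(3)^0 = 1·1 = 1.
  j = 1: C(9,1)·(3)^1 = 9·3 = 27.
  j = 2: C(9,2)·(3)^2 = 36·9 = 324.
  V_q(n, t) = 1 + 27 + 324 = 352.
Step 2: q^n = 4^9 = 262144.
Step 3: Hamming bound ⌊q^n / V_q(n,t)⌋ = ⌊262144/352⌋ = 744.
Step 4: Compare |C| = 636 to 744: satisfied.
The claimed |C| lies below the Hamming bound.


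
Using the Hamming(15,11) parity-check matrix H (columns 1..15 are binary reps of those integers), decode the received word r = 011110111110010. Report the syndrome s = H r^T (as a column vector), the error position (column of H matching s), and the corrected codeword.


s = (1, 0, 0, 1)^T, error position = 9, corrected codeword c = 011110110110010

Compute s = H r^T mod 2 one row at a time:
  s_1 = 1 + 1 + 1 + 1 + 0 + 0 + 1 + 0 = 5 ≡ 1 (mod 2).
  s_2 = 1 + 1 + 0 + 1 + 0 + 0 + 1 + 0 = 4 ≡ 0 (mod 2).
  s_3 = 1 + 1 + 0 + 1 + 1 + 1 + 1 + 0 = 6 ≡ 0 (mod 2).
  s_4 = 0 + 1 + 1 + 1 + 1 + 1 + 0 + 0 = 5 ≡ 1 (mod 2).
s = (1, 0, 0, 1)^T — this equals column 9 of H (binary 1001), so error is at position 9.
Correct: flip bit 9 of r = 011110111110010 to get c = 011110110110010.


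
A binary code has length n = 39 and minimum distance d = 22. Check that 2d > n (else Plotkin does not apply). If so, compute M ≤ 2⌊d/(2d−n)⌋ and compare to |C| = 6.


Plotkin bound M ≤ 8; given |C| = 6 ≤ bound (satisfied).

Check applicability: 2d = 44, n = 39.
2d − n = 5 > 0, so Plotkin applies.
Compute d/(2d−n) = 22/5 ≈ 4.4000.
⌊d/(2d−n)⌋ = 4.
Plotkin bound: M ≤ 2·4 = 8.
Given |C| = 6, check: satisfied.
This |C| is below the Plotkin bound.


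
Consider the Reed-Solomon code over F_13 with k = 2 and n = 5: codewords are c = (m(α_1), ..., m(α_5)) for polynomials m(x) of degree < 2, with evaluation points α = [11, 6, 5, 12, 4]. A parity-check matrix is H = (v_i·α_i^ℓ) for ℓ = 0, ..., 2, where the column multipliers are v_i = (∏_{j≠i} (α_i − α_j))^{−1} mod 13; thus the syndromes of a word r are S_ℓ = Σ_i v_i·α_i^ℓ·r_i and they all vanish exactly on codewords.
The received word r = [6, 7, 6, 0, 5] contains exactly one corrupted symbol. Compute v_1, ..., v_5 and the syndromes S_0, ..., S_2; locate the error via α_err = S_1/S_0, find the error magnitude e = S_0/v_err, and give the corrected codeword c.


S = (3, 7, 12), error at position 1, error magnitude e = 7, c = [12, 7, 6, 0, 5].

Step 1: column multipliers v_i = (∏_{j≠i}(α_i − α_j))^{−1} mod 13.
  i = 1 (α = 11): (11−6)(11−5)(11−12)(11−4) = 5·6·(−1)·7 = −210 ≡ 11, so v_1 = 11^{−1} = 6 (mod 13).
  i = 2 (α = 6): (6−11)(6−5)(6−12)(6−4) = (−5)·1·(−6)·2 = 60 ≡ 8, so v_2 = 8^{−1} = 5 (mod 13).
  i = 3 (α = 5): (5−11)(5−6)(5−12)(5−4) = (−6)·(−1)·(−7)·1 = −42 ≡ 10, so v_3 = 10^{−1} = 4 (mod 13).
  i = 4 (α = 12): (12−11)(12−6)(12−5)(12−4) = 1·6·7·8 = 336 ≡ 11, so v_4 = 11^{−1} = 6 (mod 13).
  i = 5 (α = 4): (4−11)(4−6)(4−5)(4−12) = (−7)·(−2)·(−1)·(−8) = 112 ≡ 8, so v_5 = 8^{−1} = 5 (mod 13).
  v = [6, 5, 4, 6, 5].
Step 2: syndromes of r = [6, 7, 6, 0, 5] (all sums mod 13).
  S_0 = Σ v_i r_i = 6·6 + 5·7 + 4·6 + 6·0 + 5·5 = 120 ≡ 3.
  S_1 = Σ v_i α_i r_i = 6·11·6 + 5·6·7 + 4·5·6 + 6·12·0 + 5·4·5 = 826 ≡ 7.
  α_i^2 mod 13 = [4, 10, 12, 1, 3].
  S_2 = Σ v_i α_i^2 r_i = 6·4·6 + 5·10·7 + 4·12·6 + 6·1·0 + 5·3·5 = 857 ≡ 12.
  S = (3, 7, 12) ≠ 0, so r is not a codeword (an error is present).
Step 3: locate the error. For a single error e at position i, S_ℓ = v_i·e·α_i^ℓ, so α_err = S_1/S_0.
  S_0^{−1} = 3^{−1} = 9 (mod 13), so α_err = 7·9 = 63 ≡ 11 = α_1. Error position i = 1.
  Consistency check: S_2/S_1 = 12·2 = 24 ≡ 11 = α_err ✓ (single-error assumption holds).
Step 4: error magnitude e = S_0/v_1 = S_0·∏_{j≠1}(α_1 − α_j) = 3·11 = 33 ≡ 7 (mod 13).
Step 5: correct position 1: c_1 = r_1 − e = 6 − 7 ≡ 12 (mod 13). Hence c = [12, 7, 6, 0, 5].
  Check: interpolating c through the α_i gives m(x) = 1 + 1·x (degree < 2) with m(α_i) = c_i for every i, so c is indeed a codeword.


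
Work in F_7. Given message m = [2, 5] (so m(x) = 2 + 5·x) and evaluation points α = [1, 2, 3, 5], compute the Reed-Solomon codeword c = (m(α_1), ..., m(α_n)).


c = [0, 5, 3, 6]

Message polynomial: m(x) = 2 + 5·x (mod 7).
For each evaluation point α_i, compute m(α_i) mod 7:
  α_1 = 1: Horner steps 5 → 0, so m(1) = 0.
  α_2 = 2: Horner steps 5 → 5, so m(2) = 5.
  α_3 = 3: Horner steps 5 → 3, so m(3) = 3.
  α_4 = 5: Horner steps 5 → 6, so m(5) = 6.
Codeword c = [0, 5, 3, 6] ∈ F_7^4.


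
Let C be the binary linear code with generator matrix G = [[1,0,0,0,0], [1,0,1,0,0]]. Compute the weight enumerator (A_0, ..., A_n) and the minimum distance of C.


Weight distribution: A_0 = 1, A_1 = 2, A_2 = 1. Minimum distance d = 1.

Enumerate all 2^2 = 4 messages m ∈ F_2^2.
For each, compute codeword c = mG in F_2^5, then tally its weight.
  m = 00 → c = 00000, weight = 0.
  m = 10 → c = 10000, weight = 1.
  m = 01 → c = 10100, weight = 2.
  m = 11 → c = 00100, weight = 1.
Tally weights:
  weight 0: 1 codewords.
  weight 1: 2 codewords.
  weight 2: 1 codewords.
Minimum distance d = smallest w > 0 with A_w > 0 = 1.
Sanity: Σ A_w = 4 = 2^2 = 4 ✓.


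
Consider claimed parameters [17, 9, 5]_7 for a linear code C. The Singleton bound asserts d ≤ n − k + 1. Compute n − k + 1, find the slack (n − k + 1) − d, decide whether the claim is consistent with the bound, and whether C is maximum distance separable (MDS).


Singleton RHS = n − k + 1 = 9, slack = 4, bound satisfied, not MDS.

Singleton bound: d ≤ n − k + 1.
Here n = 17, k = 9, so n − k + 1 = 9.
Given d = 5, check d ≤ 9: YES.
Slack = (n − k + 1) − d = 4.
The code is NOT MDS (slack = 4 > 0).
Description: the claimed parameters are [17, 9, 5]_7; such a code would be non-MDS.


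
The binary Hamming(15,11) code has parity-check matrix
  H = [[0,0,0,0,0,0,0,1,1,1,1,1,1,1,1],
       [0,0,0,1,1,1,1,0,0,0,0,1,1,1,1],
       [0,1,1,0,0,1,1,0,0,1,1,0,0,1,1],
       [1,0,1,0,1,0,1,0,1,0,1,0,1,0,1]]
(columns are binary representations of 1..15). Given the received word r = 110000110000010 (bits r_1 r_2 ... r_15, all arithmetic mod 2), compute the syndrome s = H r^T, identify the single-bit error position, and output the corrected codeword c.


s = (0, 0, 1, 0)^T, error position = 2, corrected codeword c = 100000110000010

Compute s = H r^T mod 2 one row at a time:
  s_1 = 1 + 0 + 0 + 0 + 0 + 0 + 1 + 0 = 2 ≡ 0 (mod 2).
  s_2 = 0 + 0 + 0 + 1 + 0 + 0 + 1 + 0 = 2 ≡ 0 (mod 2).
  s_3 = 1 + 0 + 0 + 1 + 0 + 0 + 1 + 0 = 3 ≡ 1 (mod 2).
  s_4 = 1 + 0 + 0 + 1 + 0 + 0 + 0 + 0 = 2 ≡ 0 (mod 2).
s = (0, 0, 1, 0)^T — this equals column 2 of H (binary 0010), so error is at position 2.
Correct: flip bit 2 of r = 110000110000010 to get c = 100000110000010.


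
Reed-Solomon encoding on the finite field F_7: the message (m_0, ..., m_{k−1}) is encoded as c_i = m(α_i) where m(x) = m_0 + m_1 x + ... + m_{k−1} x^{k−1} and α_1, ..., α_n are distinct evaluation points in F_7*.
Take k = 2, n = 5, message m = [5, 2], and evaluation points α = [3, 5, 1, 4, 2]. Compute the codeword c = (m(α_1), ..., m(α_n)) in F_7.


c = [4, 1, 0, 6, 2]

Message polynomial: m(x) = 5 + 2·x (mod 7).
For each evaluation point α_i, compute m(α_i) mod 7:
  α_1 = 3: Horner steps 2 → 4, so m(3) = 4.
  α_2 = 5: Horner steps 2 → 1, so m(5) = 1.
  α_3 = 1: Horner steps 2 → 0, so m(1) = 0.
  α_4 = 4: Horner steps 2 → 6, so m(4) = 6.
  α_5 = 2: Horner steps 2 → 2, so m(2) = 2.
Codeword c = [4, 1, 0, 6, 2] ∈ F_7^5.


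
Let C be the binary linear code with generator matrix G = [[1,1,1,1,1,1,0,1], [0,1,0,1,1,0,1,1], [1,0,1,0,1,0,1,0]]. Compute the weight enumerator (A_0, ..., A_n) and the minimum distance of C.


Weight distribution: A_0 = 1, A_2 = 1, A_4 = 2, A_5 = 3, A_7 = 1. Minimum distance d = 2.

Enumerate all 2^3 = 8 messages m ∈ F_2^3.
For each, compute codeword c = mG in F_2^8, then tally its weight.
  m = 000 → c = 00000000, weight = 0.
  m = 100 → c = 11111101, weight = 7.
  m = 010 → c = 01011011, weight = 5.
  m = 110 → c = 10100110, weight = 4.
  m = 001 → c = 10101010, weight = 4.
  m = 101 → c = 01010111, weight = 5.
  m = 011 → c = 11110001, weight = 5.
  m = 111 → c = 00001100, weight = 2.
Tally weights:
  weight 0: 1 codewords.
  weight 2: 1 codewords.
  weight 4: 2 codewords.
  weight 5: 3 codewords.
  weight 7: 1 codewords.
Minimum distance d = smallest w > 0 with A_w > 0 = 2.
Sanity: Σ A_w = 8 = 2^3 = 8 ✓.


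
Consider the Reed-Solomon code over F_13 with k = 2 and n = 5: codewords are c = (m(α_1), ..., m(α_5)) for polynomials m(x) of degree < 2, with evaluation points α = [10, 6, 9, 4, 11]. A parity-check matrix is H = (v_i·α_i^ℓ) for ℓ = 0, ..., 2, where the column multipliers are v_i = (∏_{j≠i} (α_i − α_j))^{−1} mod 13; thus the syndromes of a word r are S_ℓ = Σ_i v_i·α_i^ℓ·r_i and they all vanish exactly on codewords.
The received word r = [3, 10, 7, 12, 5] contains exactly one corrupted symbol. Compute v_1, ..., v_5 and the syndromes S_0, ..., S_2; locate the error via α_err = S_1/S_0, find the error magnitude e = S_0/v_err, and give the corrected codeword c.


S = (5, 11, 6), error at position 1, error magnitude e = 10, c = [6, 10, 7, 12, 5].

Step 1: column multipliers v_i = (∏_{j≠i}(α_i − α_j))^{−1} mod 13.
  i = 1 (α = 10): (10−6)(10−9)(10−4)(10−11) = 4·1·6·(−1) = −24 ≡ 2, so v_1 = 2^{−1} = 7 (mod 13).
  i = 2 (α = 6): (6−10)(6−9)(6−4)(6−11) = (−4)·(−3)·2·(−5) = −120 ≡ 10, so v_2 = 10^{−1} = 4 (mod 13).
  i = 3 (α = 9): (9−10)(9−6)(9−4)(9−11) = (−1)·3·5·(−2) = 30 ≡ 4, so v_3 = 4^{−1} = 10 (mod 13).
  i = 4 (α = 4): (4−10)(4−6)(4−9)(4−11) = (−6)·(−2)·(−5)·(−7) = 420 ≡ 4, so v_4 = 4^{−1} = 10 (mod 13).
  i = 5 (α = 11): (11−10)(11−6)(11−9)(11−4) = 1·5·2·7 = 70 ≡ 5, so v_5 = 5^{−1} = 8 (mod 13).
  v = [7, 4, 10, 10, 8].
Step 2: syndromes of r = [3, 10, 7, 12, 5] (all sums mod 13).
  S_0 = Σ v_i r_i = 7·3 + 4·10 + 10·7 + 10·12 + 8·5 = 291 ≡ 5.
  S_1 = Σ v_i α_i r_i = 7·10·3 + 4·6·10 + 10·9·7 + 10·4·12 + 8·11·5 = 2000 ≡ 11.
  α_i^2 mod 13 = [9, 10, 3, 3, 4].
  S_2 = Σ v_i α_i^2 r_i = 7·9·3 + 4·10·10 + 10·3·7 + 10·3·12 + 8·4·5 = 1319 ≡ 6.
  S = (5, 11, 6) ≠ 0, so r is not a codeword (an error is present).
Step 3: locate the error. For a single error e at position i, S_ℓ = v_i·e·α_i^ℓ, so α_err = S_1/S_0.
  S_0^{−1} = 5^{−1} = 8 (mod 13), so α_err = 11·8 = 88 ≡ 10 = α_1. Error position i = 1.
  Consistency check: S_2/S_1 = 6·6 = 36 ≡ 10 = α_err ✓ (single-error assumption holds).
Step 4: error magnitude e = S_0/v_1 = S_0·∏_{j≠1}(α_1 − α_j) = 5·2 = 10 ≡ 10 (mod 13).
Step 5: correct position 1: c_1 = r_1 − e = 3 − 10 ≡ 6 (mod 13). Hence c = [6, 10, 7, 12, 5].
  Check: interpolating c through the α_i gives m(x) = 3 + 12·x (degree < 2) with m(α_i) = c_i for every i, so c is indeed a codeword.


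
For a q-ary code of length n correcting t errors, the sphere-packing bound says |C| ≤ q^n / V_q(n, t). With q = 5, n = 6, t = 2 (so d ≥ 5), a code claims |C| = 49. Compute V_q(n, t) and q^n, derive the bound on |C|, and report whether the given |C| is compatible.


V_q(n, t) = 265, q^n = 15625, Hamming bound = 58, |C| = 49 ≤ bound (satisfied).

Step 1: Compute V_q(n, t) = Σ_{j=0}^2 C(n, j) (q−1)^j.
  j = 0: C(6,0)·(4)^0 = 1·1 = 1.
  j = 1: C(6,1)·(4)^1 = 6·4 = 24.
  j = 2: C(6,2)·(4)^2 = 15·16 = 240.
  V_q(n, t) = 1 + 24 + 240 = 265.
Step 2: q^n = 5^6 = 15625.
Step 3: Hamming bound ⌊q^n / V_q(n,t)⌋ = ⌊15625/265⌋ = 58.
Step 4: Compare |C| = 49 to 58: satisfied.
The claimed |C| lies below the Hamming bound.


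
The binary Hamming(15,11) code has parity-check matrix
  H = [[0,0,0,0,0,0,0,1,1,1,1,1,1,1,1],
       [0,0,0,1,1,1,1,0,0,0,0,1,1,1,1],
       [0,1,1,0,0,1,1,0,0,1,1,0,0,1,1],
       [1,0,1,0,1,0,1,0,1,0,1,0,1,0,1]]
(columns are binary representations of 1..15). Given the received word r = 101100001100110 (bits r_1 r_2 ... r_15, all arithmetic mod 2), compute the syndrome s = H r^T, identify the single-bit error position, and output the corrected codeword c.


s = (0, 1, 1, 0)^T, error position = 6, corrected codeword c = 101101001100110

Compute s = H r^T mod 2 one row at a time:
  s_1 = 0 + 1 + 1 + 0 + 0 + 1 + 1 + 0 = 4 ≡ 0 (mod 2).
  s_2 = 1 + 0 + 0 + 0 + 0 + 1 + 1 + 0 = 3 ≡ 1 (mod 2).
  s_3 = 0 + 1 + 0 + 0 + 1 + 0 + 1 + 0 = 3 ≡ 1 (mod 2).
  s_4 = 1 + 1 + 0 + 0 + 1 + 0 + 1 + 0 = 4 ≡ 0 (mod 2).
s = (0, 1, 1, 0)^T — this equals column 6 of H (binary 0110), so error is at position 6.
Correct: flip bit 6 of r = 101100001100110 to get c = 101101001100110.


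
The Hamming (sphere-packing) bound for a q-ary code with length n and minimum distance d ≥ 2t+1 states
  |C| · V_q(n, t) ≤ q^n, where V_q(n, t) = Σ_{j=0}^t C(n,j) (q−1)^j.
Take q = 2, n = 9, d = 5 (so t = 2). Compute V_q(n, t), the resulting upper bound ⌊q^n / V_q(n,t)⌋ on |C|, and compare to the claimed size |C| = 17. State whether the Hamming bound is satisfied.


V_q(n, t) = 46, q^n = 512, Hamming bound = 11, |C| = 17 > bound (violated).

Step 1: Compute V_q(n, t) = Σ_{j=0}^2 C(n, j) (q−1)^j.
  j = 0: C(9,0)·(1)^0 = 1·1 = 1.
  j = 1: C(9,1)·(1)^1 = 9·1 = 9.
  j = 2: C(9,2)·(1)^2 = 36·1 = 36.
  V_q(n, t) = 1 + 9 + 36 = 46.
Step 2: q^n = 2^9 = 512.
Step 3: Hamming bound ⌊q^n / V_q(n,t)⌋ = ⌊512/46⌋ = 11.
Step 4: Compare |C| = 17 to 11: violated.
The claimed |C| lies above the Hamming bound, so no 2-ary code of length 9 with d ≥ 5 can have 17 codewords.


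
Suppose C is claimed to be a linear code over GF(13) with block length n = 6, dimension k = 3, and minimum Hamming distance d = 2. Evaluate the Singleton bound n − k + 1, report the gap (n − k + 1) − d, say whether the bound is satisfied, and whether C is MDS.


Singleton RHS = n − k + 1 = 4, slack = 2, bound satisfied, not MDS.

Singleton bound: d ≤ n − k + 1.
Here n = 6, k = 3, so n − k + 1 = 4.
Given d = 2, check d ≤ 4: YES.
Slack = (n − k + 1) − d = 2.
The code is NOT MDS (slack = 2 > 0).
Description: the claimed parameters are [6, 3, 2]_13; such a code would be non-MDS.


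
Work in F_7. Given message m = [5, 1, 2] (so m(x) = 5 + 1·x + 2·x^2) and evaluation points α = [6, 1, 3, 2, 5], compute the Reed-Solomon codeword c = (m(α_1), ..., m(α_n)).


c = [6, 1, 5, 1, 4]

Message polynomial: m(x) = 5 + 1·x + 2·x^2 (mod 7).
For each evaluation point α_i, compute m(α_i) mod 7:
  α_1 = 6: Horner steps 2 → 6 → 6, so m(6) = 6.
  α_2 = 1: Horner steps 2 → 3 → 1, so m(1) = 1.
  α_3 = 3: Horner steps 2 → 0 → 5, so m(3) = 5.
  α_4 = 2: Horner steps 2 → 5 → 1, so m(2) = 1.
  α_5 = 5: Horner steps 2 → 4 → 4, so m(5) = 4.
Codeword c = [6, 1, 5, 1, 4] ∈ F_7^5.


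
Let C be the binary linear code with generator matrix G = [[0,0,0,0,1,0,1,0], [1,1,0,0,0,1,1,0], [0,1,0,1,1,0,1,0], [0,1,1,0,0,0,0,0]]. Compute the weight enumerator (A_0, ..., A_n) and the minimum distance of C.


Weight distribution: A_0 = 1, A_2 = 4, A_4 = 9, A_6 = 2. Minimum distance d = 2.

Enumerate all 2^4 = 16 messages m ∈ F_2^4.
For each, compute codeword c = mG in F_2^8, then tally its weight.
  m = 0000 → c = 00000000, weight = 0.
  m = 1000 → c = 00001010, weight = 2.
  m = 0100 → c = 11000110, weight = 4.
  m = 1100 → c = 11001100, weight = 4.
  m = 0010 → c = 01011010, weight = 4.
  m = 1010 → c = 01010000, weight = 2.
  m = 0110 → c = 10011100, weight = 4.
  m = 1110 → c = 10010110, weight = 4.
  m = 0001 → c = 01100000, weight = 2.
  m = 1001 → c = 01101010, weight = 4.
  m = 0101 → c = 10100110, weight = 4.
  m = 1101 → c = 10101100, weight = 4.
  m = 0011 → c = 00111010, weight = 4.
  m = 1011 → c = 00110000, weight = 2.
  m = 0111 → c = 11111100, weight = 6.
  m = 1111 → c = 11110110, weight = 6.
Tally weights:
  weight 0: 1 codewords.
  weight 2: 4 codewords.
  weight 4: 9 codewords.
  weight 6: 2 codewords.
Minimum distance d = smallest w > 0 with A_w > 0 = 2.
Sanity: Σ A_w = 16 = 2^4 = 16 ✓.


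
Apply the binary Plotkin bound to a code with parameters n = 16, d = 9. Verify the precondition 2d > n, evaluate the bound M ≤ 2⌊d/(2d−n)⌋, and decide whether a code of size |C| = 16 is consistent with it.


Plotkin bound M ≤ 8; given |C| = 16 > bound (violated).

Check applicability: 2d = 18, n = 16.
2d − n = 2 > 0, so Plotkin applies.
Compute d/(2d−n) = 9/2 ≈ 4.5000.
⌊d/(2d−n)⌋ = 4.
Plotkin bound: M ≤ 2·4 = 8.
Given |C| = 16, check: VIOLATED.
This |C| is above the Plotkin bound, so no binary code with n = 16, d = 9 and 16 codewords exists.


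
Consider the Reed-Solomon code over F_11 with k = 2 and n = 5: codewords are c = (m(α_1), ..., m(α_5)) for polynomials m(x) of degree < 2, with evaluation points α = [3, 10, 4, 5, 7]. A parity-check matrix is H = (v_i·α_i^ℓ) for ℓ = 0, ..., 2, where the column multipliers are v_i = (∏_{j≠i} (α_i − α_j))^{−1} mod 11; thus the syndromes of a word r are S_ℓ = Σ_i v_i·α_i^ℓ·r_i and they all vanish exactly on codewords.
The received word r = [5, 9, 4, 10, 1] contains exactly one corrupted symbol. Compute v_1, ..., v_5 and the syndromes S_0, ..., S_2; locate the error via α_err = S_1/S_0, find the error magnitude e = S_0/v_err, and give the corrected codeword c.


S = (2, 10, 6), error at position 4, error magnitude e = 7, c = [5, 9, 4, 3, 1].

Step 1: column multipliers v_i = (∏_{j≠i}(α_i − α_j))^{−1} mod 11.
  i = 1 (α = 3): (3−10)(3−4)(3−5)(3−7) = (−7)·(−1)·(−2)·(−4) = 56 ≡ 1, so v_1 = 1^{−1} = 1 (mod 11).
  i = 2 (α = 10): (10−3)(10−4)(10−5)(10−7) = 7·6·5·3 = 630 ≡ 3, so v_2 = 3^{−1} = 4 (mod 11).
  i = 3 (α = 4): (4−3)(4−10)(4−5)(4−7) = 1·(−6)·(−1)·(−3) = −18 ≡ 4, so v_3 = 4^{−1} = 3 (mod 11).
  i = 4 (α = 5): (5−3)(5−10)(5−4)(5−7) = 2·(−5)·1·(−2) = 20 ≡ 9, so v_4 = 9^{−1} = 5 (mod 11).
  i = 5 (α = 7): (7−3)(7−10)(7−4)(7−5) = 4·(−3)·3·2 = −72 ≡ 5, so v_5 = 5^{−1} = 9 (mod 11).
  v = [1, 4, 3, 5, 9].
Step 2: syndromes of r = [5, 9, 4, 10, 1] (all sums mod 11).
  S_0 = Σ v_i r_i = 1·5 + 4·9 + 3·4 + 5·10 + 9·1 = 112 ≡ 2.
  S_1 = Σ v_i α_i r_i = 1·3·5 + 4·10·9 + 3·4·4 + 5·5·10 + 9·7·1 = 736 ≡ 10.
  α_i^2 mod 11 = [9, 1, 5, 3, 5].
  S_2 = Σ v_i α_i^2 r_i = 1·9·5 + 4·1·9 + 3·5·4 + 5·3·10 + 9·5·1 = 336 ≡ 6.
  S = (2, 10, 6) ≠ 0, so r is not a codeword (an error is present).
Step 3: locate the error. For a single error e at position i, S_ℓ = v_i·e·α_i^ℓ, so α_err = S_1/S_0.
  S_0^{−1} = 2^{−1} = 6 (mod 11), so α_err = 10·6 = 60 ≡ 5 = α_4. Error position i = 4.
  Consistency check: S_2/S_1 = 6·10 = 60 ≡ 5 = α_err ✓ (single-error assumption holds).
Step 4: error magnitude e = S_0/v_4 = S_0·∏_{j≠4}(α_4 − α_j) = 2·9 = 18 ≡ 7 (mod 11).
Step 5: correct position 4: c_4 = r_4 − e = 10 − 7 ≡ 3 (mod 11). Hence c = [5, 9, 4, 3, 1].
  Check: interpolating c through the α_i gives m(x) = 8 + 10·x (degree < 2) with m(α_i) = c_i for every i, so c is indeed a codeword.


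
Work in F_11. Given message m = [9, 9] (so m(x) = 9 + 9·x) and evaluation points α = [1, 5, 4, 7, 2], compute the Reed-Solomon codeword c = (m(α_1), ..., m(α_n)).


c = [7, 10, 1, 6, 5]

Message polynomial: m(x) = 9 + 9·x (mod 11).
For each evaluation point α_i, compute m(α_i) mod 11:
  α_1 = 1: Horner steps 9 → 7, so m(1) = 7.
  α_2 = 5: Horner steps 9 → 10, so m(5) = 10.
  α_3 = 4: Horner steps 9 → 1, so m(4) = 1.
  α_4 = 7: Horner steps 9 → 6, so m(7) = 6.
  α_5 = 2: Horner steps 9 → 5, so m(2) = 5.
Codeword c = [7, 10, 1, 6, 5] ∈ F_11^5.


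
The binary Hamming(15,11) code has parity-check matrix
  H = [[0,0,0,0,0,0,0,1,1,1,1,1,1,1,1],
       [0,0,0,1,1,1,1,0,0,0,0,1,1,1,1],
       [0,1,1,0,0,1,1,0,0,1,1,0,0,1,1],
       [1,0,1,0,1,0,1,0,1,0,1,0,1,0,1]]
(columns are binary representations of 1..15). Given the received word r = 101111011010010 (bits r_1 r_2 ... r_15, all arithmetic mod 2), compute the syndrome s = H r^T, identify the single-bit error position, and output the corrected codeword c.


s = (0, 0, 0, 1)^T, error position = 1, corrected codeword c = 001111011010010

Compute s = H r^T mod 2 one row at a time:
  s_1 = 1 + 1 + 0 + 1 + 0 + 0 + 1 + 0 = 4 ≡ 0 (mod 2).
  s_2 = 1 + 1 + 1 + 0 + 0 + 0 + 1 + 0 = 4 ≡ 0 (mod 2).
  s_3 = 0 + 1 + 1 + 0 + 0 + 1 + 1 + 0 = 4 ≡ 0 (mod 2).
  s_4 = 1 + 1 + 1 + 0 + 1 + 1 + 0 + 0 = 5 ≡ 1 (mod 2).
s = (0, 0, 0, 1)^T — this equals column 1 of H (binary 0001), so error is at position 1.
Correct: flip bit 1 of r = 101111011010010 to get c = 001111011010010.


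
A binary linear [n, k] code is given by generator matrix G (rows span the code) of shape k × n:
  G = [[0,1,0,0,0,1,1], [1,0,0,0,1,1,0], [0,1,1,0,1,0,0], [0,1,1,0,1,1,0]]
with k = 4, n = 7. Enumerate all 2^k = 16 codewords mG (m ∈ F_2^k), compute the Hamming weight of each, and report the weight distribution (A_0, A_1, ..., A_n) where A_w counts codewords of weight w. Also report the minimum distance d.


Weight distribution: A_0 = 1, A_1 = 1, A_2 = 2, A_3 = 6, A_4 = 5, A_5 = 1. Minimum distance d = 1.

Enumerate all 2^4 = 16 messages m ∈ F_2^4.
For each, compute codeword c = mG in F_2^7, then tally its weight.
  m = 0000 → c = 0000000, weight = 0.
  m = 1000 → c = 0100011, weight = 3.
  m = 0100 → c = 1000110, weight = 3.
  m = 1100 → c = 1100101, weight = 4.
  m = 0010 → c = 0110100, weight = 3.
  m = 1010 → c = 0010111, weight = 4.
  m = 0110 → c = 1110010, weight = 4.
  m = 1110 → c = 1010001, weight = 3.
  m = 0001 → c = 0110110, weight = 4.
  m = 1001 → c = 0010101, weight = 3.
  m = 0101 → c = 1110000, weight = 3.
  m = 1101 → c = 1010011, weight = 4.
  m = 0011 → c = 0000010, weight = 1.
  m = 1011 → c = 0100001, weight = 2.
  m = 0111 → c = 1000100, weight = 2.
  m = 1111 → c = 1100111, weight = 5.
Tally weights:
  weight 0: 1 codewords.
  weight 1: 1 codewords.
  weight 2: 2 codewords.
  weight 3: 6 codewords.
  weight 4: 5 codewords.
  weight 5: 1 codewords.
Minimum distance d = smallest w > 0 with A_w > 0 = 1.
Sanity: Σ A_w = 16 = 2^4 = 16 ✓.


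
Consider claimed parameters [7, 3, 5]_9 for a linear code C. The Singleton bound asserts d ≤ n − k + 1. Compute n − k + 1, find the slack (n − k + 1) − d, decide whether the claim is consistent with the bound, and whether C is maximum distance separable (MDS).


Singleton RHS = n − k + 1 = 5, slack = 0, bound satisfied, MDS.

Singleton bound: d ≤ n − k + 1.
Here n = 7, k = 3, so n − k + 1 = 5.
Given d = 5, check d ≤ 5: YES.
Slack = (n − k + 1) − d = 0.
The code is MDS (slack = 0).
Description: the claimed parameters are [7, 3, 5]_9; such a code would be MDS (meets Singleton bound).


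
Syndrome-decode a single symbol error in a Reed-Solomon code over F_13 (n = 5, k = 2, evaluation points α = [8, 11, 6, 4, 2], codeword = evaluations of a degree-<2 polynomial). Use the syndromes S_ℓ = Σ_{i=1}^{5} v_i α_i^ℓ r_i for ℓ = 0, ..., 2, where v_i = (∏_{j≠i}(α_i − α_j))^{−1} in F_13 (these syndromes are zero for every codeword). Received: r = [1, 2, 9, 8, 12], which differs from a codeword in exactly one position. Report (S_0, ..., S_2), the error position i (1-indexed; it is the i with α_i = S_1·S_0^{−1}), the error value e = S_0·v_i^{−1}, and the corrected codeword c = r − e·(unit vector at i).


S = (6, 11, 5), error at position 4, error magnitude e = 4, c = [1, 2, 9, 4, 12].

Step 1: column multipliers v_i = (∏_{j≠i}(α_i − α_j))^{−1} mod 13.
  i = 1 (α = 8): (8−11)(8−6)(8−4)(8−2) = (−3)·2·4·6 = −144 ≡ 12, so v_1 = 12^{−1} = 12 (mod 13).
  i = 2 (α = 11): (11−8)(11−6)(11−4)(11−2) = 3·5·7·9 = 945 ≡ 9, so v_2 = 9^{−1} = 3 (mod 13).
  i = 3 (α = 6): (6−8)(6−11)(6−4)(6−2) = (−2)·(−5)·2·4 = 80 ≡ 2, so v_3 = 2^{−1} = 7 (mod 13).
  i = 4 (α = 4): (4−8)(4−11)(4−6)(4−2) = (−4)·(−7)·(−2)·2 = −112 ≡ 5, so v_4 = 5^{−1} = 8 (mod 13).
  i = 5 (α = 2): (2−8)(2−11)(2−6)(2−4) = (−6)·(−9)·(−4)·(−2) = 432 ≡ 3, so v_5 = 3^{−1} = 9 (mod 13).
  v = [12, 3, 7, 8, 9].
Step 2: syndromes of r = [1, 2, 9, 8, 12] (all sums mod 13).
  S_0 = Σ v_i r_i = 12·1 + 3·2 + 7·9 + 8·8 + 9·12 = 253 ≡ 6.
  S_1 = Σ v_i α_i r_i = 12·8·1 + 3·11·2 + 7·6·9 + 8·4·8 + 9·2·12 = 1012 ≡ 11.
  α_i^2 mod 13 = [12, 4, 10, 3, 4].
  S_2 = Σ v_i α_i^2 r_i = 12·12·1 + 3·4·2 + 7·10·9 + 8·3·8 + 9·4·12 = 1422 ≡ 5.
  S = (6, 11, 5) ≠ 0, so r is not a codeword (an error is present).
Step 3: locate the error. For a single error e at position i, S_ℓ = v_i·e·α_i^ℓ, so α_err = S_1/S_0.
  S_0^{−1} = 6^{−1} = 11 (mod 13), so α_err = 11·11 = 121 ≡ 4 = α_4. Error position i = 4.
  Consistency check: S_2/S_1 = 5·6 = 30 ≡ 4 = α_err ✓ (single-error assumption holds).
Step 4: error magnitude e = S_0/v_4 = S_0·∏_{j≠4}(α_4 − α_j) = 6·5 = 30 ≡ 4 (mod 13).
Step 5: correct position 4: c_4 = r_4 − e = 8 − 4 ≡ 4 (mod 13). Hence c = [1, 2, 9, 4, 12].
  Check: interpolating c through the α_i gives m(x) = 7 + 9·x (degree < 2) with m(α_i) = c_i for every i, so c is indeed a codeword.


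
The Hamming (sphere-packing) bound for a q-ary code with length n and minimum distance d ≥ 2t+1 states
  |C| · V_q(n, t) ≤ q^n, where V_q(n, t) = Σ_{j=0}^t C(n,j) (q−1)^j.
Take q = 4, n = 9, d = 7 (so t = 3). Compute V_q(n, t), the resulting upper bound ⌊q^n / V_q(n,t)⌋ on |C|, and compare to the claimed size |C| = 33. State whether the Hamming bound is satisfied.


V_q(n, t) = 2620, q^n = 262144, Hamming bound = 100, |C| = 33 ≤ bound (satisfied).

Step 1: Compute V_q(n, t) = Σ_{j=0}^3 C(n, j) (q−1)^j.
  j = 0: C(9,0)·(3)^0 = 1·1 = 1.
  j = 1: C(9,1)·(3)^1 = 9·3 = 27.
  j = 2: C(9,2)·(3)^2 = 36·9 = 324.
  j = 3: C(9,3)·(3)^3 = 84·27 = 2268.
  V_q(n, t) = 1 + 27 + 324 + 2268 = 2620.
Step 2: q^n = 4^9 = 262144.
Step 3: Hamming bound ⌊q^n / V_q(n,t)⌋ = ⌊262144/2620⌋ = 100.
Step 4: Compare |C| = 33 to 100: satisfied.
The claimed |C| lies below the Hamming bound.


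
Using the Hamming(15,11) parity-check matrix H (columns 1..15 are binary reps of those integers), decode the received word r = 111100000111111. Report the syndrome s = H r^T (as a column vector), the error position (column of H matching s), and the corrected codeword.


s = (0, 1, 0, 1)^T, error position = 5, corrected codeword c = 111110000111111

Compute s = H r^T mod 2 one row at a time:
  s_1 = 0 + 0 + 1 + 1 + 1 + 1 + 1 + 1 = 6 ≡ 0 (mod 2).
  s_2 = 1 + 0 + 0 + 0 + 1 + 1 + 1 + 1 = 5 ≡ 1 (mod 2).
  s_3 = 1 + 1 + 0 + 0 + 1 + 1 + 1 + 1 = 6 ≡ 0 (mod 2).
  s_4 = 1 + 1 + 0 + 0 + 0 + 1 + 1 + 1 = 5 ≡ 1 (mod 2).
s = (0, 1, 0, 1)^T — this equals column 5 of H (binary 0101), so error is at position 5.
Correct: flip bit 5 of r = 111100000111111 to get c = 111110000111111.


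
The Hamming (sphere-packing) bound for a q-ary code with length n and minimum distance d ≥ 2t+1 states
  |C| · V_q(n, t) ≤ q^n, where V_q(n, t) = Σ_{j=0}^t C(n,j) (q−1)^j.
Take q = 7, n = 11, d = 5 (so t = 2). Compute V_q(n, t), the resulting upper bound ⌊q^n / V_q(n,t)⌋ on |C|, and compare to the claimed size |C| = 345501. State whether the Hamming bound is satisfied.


V_q(n, t) = 2047, q^n = 1977326743, Hamming bound = 965963, |C| = 345501 ≤ bound (satisfied).

Step 1: Compute V_q(n, t) = Σ_{j=0}^2 C(n, j) (q−1)^j.
  j = 0: C(11,0)·(6)^0 = 1·1 = 1.
  j = 1: C(11,1)·(6)^1 = 11·6 = 66.
  j = 2: C(11,2)·(6)^2 = 55·36 = 1980.
  V_q(n, t) = 1 + 66 + 1980 = 2047.
Step 2: q^n = 7^11 = 1977326743.
Step 3: Hamming bound ⌊q^n / V_q(n,t)⌋ = ⌊1977326743/2047⌋ = 965963.
Step 4: Compare |C| = 345501 to 965963: satisfied.
The claimed |C| lies below the Hamming bound.


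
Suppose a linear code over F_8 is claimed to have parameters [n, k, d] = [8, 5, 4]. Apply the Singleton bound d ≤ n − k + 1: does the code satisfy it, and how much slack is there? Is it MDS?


Singleton RHS = n − k + 1 = 4, slack = 0, bound satisfied, MDS.

Singleton bound: d ≤ n − k + 1.
Here n = 8, k = 5, so n − k + 1 = 4.
Given d = 4, check d ≤ 4: YES.
Slack = (n − k + 1) − d = 0.
The code is MDS (slack = 0).
Description: the claimed parameters are [8, 5, 4]_8; such a code would be MDS (meets Singleton bound).


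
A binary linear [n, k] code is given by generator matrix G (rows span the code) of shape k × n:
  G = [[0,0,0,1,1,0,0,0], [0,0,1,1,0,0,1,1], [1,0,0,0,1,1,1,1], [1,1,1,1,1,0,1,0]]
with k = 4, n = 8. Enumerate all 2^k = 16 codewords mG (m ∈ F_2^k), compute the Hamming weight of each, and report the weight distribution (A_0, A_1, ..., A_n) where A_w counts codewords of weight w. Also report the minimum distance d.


Weight distribution: A_0 = 1, A_2 = 1, A_3 = 2, A_4 = 5, A_5 = 6, A_6 = 1. Minimum distance d = 2.

Enumerate all 2^4 = 16 messages m ∈ F_2^4.
For each, compute codeword c = mG in F_2^8, then tally its weight.
  m = 0000 → c = 00000000, weight = 0.
  m = 1000 → c = 00011000, weight = 2.
  m = 0100 → c = 00110011, weight = 4.
  m = 1100 → c = 00101011, weight = 4.
  m = 0010 → c = 10001111, weight = 5.
  m = 1010 → c = 10010111, weight = 5.
  m = 0110 → c = 10111100, weight = 5.
  m = 1110 → c = 10100100, weight = 3.
  m = 0001 → c = 11111010, weight = 6.
  m = 1001 → c = 11100010, weight = 4.
  m = 0101 → c = 11001001, weight = 4.
  m = 1101 → c = 11010001, weight = 4.
  m = 0011 → c = 01110101, weight = 5.
  m = 1011 → c = 01101101, weight = 5.
  m = 0111 → c = 01000110, weight = 3.
  m = 1111 → c = 01011110, weight = 5.
Tally weights:
  weight 0: 1 codewords.
  weight 2: 1 codewords.
  weight 3: 2 codewords.
  weight 4: 5 codewords.
  weight 5: 6 codewords.
  weight 6: 1 codewords.
Minimum distance d = smallest w > 0 with A_w > 0 = 2.
Sanity: Σ A_w = 16 = 2^4 = 16 ✓.


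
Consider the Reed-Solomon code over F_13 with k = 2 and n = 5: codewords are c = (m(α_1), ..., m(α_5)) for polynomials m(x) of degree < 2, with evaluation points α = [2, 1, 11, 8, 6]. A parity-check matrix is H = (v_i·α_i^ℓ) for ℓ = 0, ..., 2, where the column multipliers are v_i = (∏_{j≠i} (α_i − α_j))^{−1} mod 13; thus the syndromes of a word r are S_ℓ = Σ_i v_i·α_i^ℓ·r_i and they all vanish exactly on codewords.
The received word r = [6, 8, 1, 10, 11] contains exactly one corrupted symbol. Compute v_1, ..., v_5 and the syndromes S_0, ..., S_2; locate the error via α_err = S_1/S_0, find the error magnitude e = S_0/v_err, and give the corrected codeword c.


S = (2, 3, 11), error at position 4, error magnitude e = 3, c = [6, 8, 1, 7, 11].

Step 1: column multipliers v_i = (∏_{j≠i}(α_i − α_j))^{−1} mod 13.
  i = 1 (α = 2): (2−1)(2−11)(2−8)(2−6) = 1·(−9)·(−6)·(−4) = −216 ≡ 5, so v_1 = 5^{−1} = 8 (mod 13).
  i = 2 (α = 1): (1−2)(1−11)(1−8)(1−6) = (−1)·(−10)·(−7)·(−5) = 350 ≡ 12, so v_2 = 12^{−1} = 12 (mod 13).
  i = 3 (α = 11): (11−2)(11−1)(11−8)(11−6) = 9·10·3·5 = 1350 ≡ 11, so v_3 = 11^{−1} = 6 (mod 13).
  i = 4 (α = 8): (8−2)(8−1)(8−11)(8−6) = 6·7·(−3)·2 = −252 ≡ 8, so v_4 = 8^{−1} = 5 (mod 13).
  i = 5 (α = 6): (6−2)(6−1)(6−11)(6−8) = 4·5·(−5)·(−2) = 200 ≡ 5, so v_5 = 5^{−1} = 8 (mod 13).
  v = [8, 12, 6, 5, 8].
Step 2: syndromes of r = [6, 8, 1, 10, 11] (all sums mod 13).
  S_0 = Σ v_i r_i = 8·6 + 12·8 + 6·1 + 5·10 + 8·11 = 288 ≡ 2.
  S_1 = Σ v_i α_i r_i = 8·2·6 + 12·1·8 + 6·11·1 + 5·8·10 + 8·6·11 = 1186 ≡ 3.
  α_i^2 mod 13 = [4, 1, 4, 12, 10].
  S_2 = Σ v_i α_i^2 r_i = 8·4·6 + 12·1·8 + 6·4·1 + 5·12·10 + 8·10·11 = 1792 ≡ 11.
  S = (2, 3, 11) ≠ 0, so r is not a codeword (an error is present).
Step 3: locate the error. For a single error e at position i, S_ℓ = v_i·e·α_i^ℓ, so α_err = S_1/S_0.
  S_0^{−1} = 2^{−1} = 7 (mod 13), so α_err = 3·7 = 21 ≡ 8 = α_4. Error position i = 4.
  Consistency check: S_2/S_1 = 11·9 = 99 ≡ 8 = α_err ✓ (single-error assumption holds).
Step 4: error magnitude e = S_0/v_4 = S_0·∏_{j≠4}(α_4 − α_j) = 2·8 = 16 ≡ 3 (mod 13).
Step 5: correct position 4: c_4 = r_4 − e = 10 − 3 ≡ 7 (mod 13). Hence c = [6, 8, 1, 7, 11].
  Check: interpolating c through the α_i gives m(x) = 10 + 11·x (degree < 2) with m(α_i) = c_i for every i, so c is indeed a codeword.


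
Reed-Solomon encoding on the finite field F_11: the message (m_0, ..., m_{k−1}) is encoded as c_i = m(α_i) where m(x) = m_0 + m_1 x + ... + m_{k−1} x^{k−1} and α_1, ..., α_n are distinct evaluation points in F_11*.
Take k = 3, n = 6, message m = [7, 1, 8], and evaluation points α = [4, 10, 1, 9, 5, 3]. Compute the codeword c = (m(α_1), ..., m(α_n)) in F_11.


c = [7, 3, 5, 4, 3, 5]

Message polynomial: m(x) = 7 + 1·x + 8·x^2 (mod 11).
For each evaluation point α_i, compute m(α_i) mod 11:
  α_1 = 4: Horner steps 8 → 0 → 7, so m(4) = 7.
  α_2 = 10: Horner steps 8 → 4 → 3, so m(10) = 3.
  α_3 = 1: Horner steps 8 → 9 → 5, so m(1) = 5.
  α_4 = 9: Horner steps 8 → 7 → 4, so m(9) = 4.
  α_5 = 5: Horner steps 8 → 8 → 3, so m(5) = 3.
  α_6 = 3: Horner steps 8 → 3 → 5, so m(3) = 5.
Codeword c = [7, 3, 5, 4, 3, 5] ∈ F_11^6.


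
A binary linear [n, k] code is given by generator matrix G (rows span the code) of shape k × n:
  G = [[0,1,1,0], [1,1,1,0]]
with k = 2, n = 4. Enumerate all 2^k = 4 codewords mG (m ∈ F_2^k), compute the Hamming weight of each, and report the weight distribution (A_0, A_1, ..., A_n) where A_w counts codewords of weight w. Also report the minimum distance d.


Weight distribution: A_0 = 1, A_1 = 1, A_2 = 1, A_3 = 1. Minimum distance d = 1.

Enumerate all 2^2 = 4 messages m ∈ F_2^2.
For each, compute codeword c = mG in F_2^4, then tally its weight.
  m = 00 → c = 0000, weight = 0.
  m = 10 → c = 0110, weight = 2.
  m = 01 → c = 1110, weight = 3.
  m = 11 → c = 1000, weight = 1.
Tally weights:
  weight 0: 1 codewords.
  weight 1: 1 codewords.
  weight 2: 1 codewords.
  weight 3: 1 codewords.
Minimum distance d = smallest w > 0 with A_w > 0 = 1.
Sanity: Σ A_w = 4 = 2^2 = 4 ✓.


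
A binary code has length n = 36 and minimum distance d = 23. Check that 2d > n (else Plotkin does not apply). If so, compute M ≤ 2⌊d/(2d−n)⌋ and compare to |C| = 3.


Plotkin bound M ≤ 4; given |C| = 3 ≤ bound (satisfied).

Check applicability: 2d = 46, n = 36.
2d − n = 10 > 0, so Plotkin applies.
Compute d/(2d−n) = 23/10 ≈ 2.3000.
⌊d/(2d−n)⌋ = 2.
Plotkin bound: M ≤ 2·2 = 4.
Given |C| = 3, check: satisfied.
This |C| is below the Plotkin bound.
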